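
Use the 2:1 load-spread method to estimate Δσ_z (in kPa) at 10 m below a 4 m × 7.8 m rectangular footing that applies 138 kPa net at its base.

By the 2:1 method the load spreads at 1 horizontal : 2 vertical, so at depth z the loaded area has grown by z in each plan dimension:
Δσ = qBL/((B+z)(L+z)) = 138×4×7.8/((4+10)(7.8+10)) = 17.278 kPa

Δσ_z ≈ 17.3 kPa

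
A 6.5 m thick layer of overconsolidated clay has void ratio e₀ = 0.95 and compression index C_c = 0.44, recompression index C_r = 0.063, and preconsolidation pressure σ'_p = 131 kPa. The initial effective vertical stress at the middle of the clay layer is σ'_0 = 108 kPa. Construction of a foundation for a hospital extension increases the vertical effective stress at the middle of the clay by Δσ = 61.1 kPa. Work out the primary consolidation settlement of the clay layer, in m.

Final effective stress: σ'_f = 108 + 61.1 = 169.1 kPa.
σ'_f = 169.1 > σ'_p = 131 kPa, so the stress path crosses the preconsolidation pressure — recompression up to σ'_p, then virgin compression beyond:
S_c = H/(1+e₀)·[C_r·log₁₀(σ'_p/σ'_0) + C_c·log₁₀(σ'_f/σ'_p)]
    = 6.5/1.95 × [0.063×log₁₀(131/108) + 0.44×log₁₀(169.1/131)]
    = 3.3333 × [0.0052824 + 0.048784] = 0.1802 m

S_c ≈ 0.18 m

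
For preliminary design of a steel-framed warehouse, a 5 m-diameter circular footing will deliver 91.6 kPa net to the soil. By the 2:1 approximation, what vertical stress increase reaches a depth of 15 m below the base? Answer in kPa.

Δσ_z ≈ 5.72 kPa

By the 2:1 method the load spreads at 1 horizontal : 2 vertical, so at depth z the loaded area has grown by z in each plan dimension:
Δσ ≈ qD²/(D+z)² = 91.6×5²/(5+15)² = 5.725 kPa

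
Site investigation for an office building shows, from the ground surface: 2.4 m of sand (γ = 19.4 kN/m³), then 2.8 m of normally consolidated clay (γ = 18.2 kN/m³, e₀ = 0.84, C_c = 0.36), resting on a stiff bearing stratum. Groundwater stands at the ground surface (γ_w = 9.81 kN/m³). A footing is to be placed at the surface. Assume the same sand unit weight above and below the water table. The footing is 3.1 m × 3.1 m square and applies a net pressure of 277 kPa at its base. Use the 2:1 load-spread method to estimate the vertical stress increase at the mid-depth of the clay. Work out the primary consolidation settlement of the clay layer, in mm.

Mid-depth of clay below the ground surface: z = 2.4 + 2.8/2 = 3.8 m.
Total vertical stress at mid-clay: σ_v = 19.4×2.4 + 18.2×1.4 = 72.04 kPa.
Pore pressure: u = 9.81×(3.8 − 0) = 37.278 kPa.
Initial effective stress: σ'_0 = σ_v − u = 72.04 − 37.278 = 34.762 kPa.
Stress increase at mid-clay by the 2:1 spreading method:
Δσ = qBL/((B+z)(L+z)) = 277×3.1×3.1/((3.1+3.8)(3.1+3.8)) = 55.912 kPa
Final effective stress: σ'_f = σ'_0 + Δσ = 34.762 + 55.912 = 90.674 kPa.
Normally consolidated clay, so the full stress increment lies on the virgin compression line:
S_c = C_c·H/(1+e₀)·log₁₀(σ'_f/σ'_0) = 0.36×2.8/(1+0.84)×log₁₀(90.674/34.762)
    = 0.54783 × 0.41638 = 0.2281 m

S_c ≈ 228 mm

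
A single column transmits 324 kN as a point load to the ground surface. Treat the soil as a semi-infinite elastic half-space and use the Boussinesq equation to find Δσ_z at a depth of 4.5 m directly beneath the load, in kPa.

Boussinesq vertical stress below a point load on an elastic half-space:
Δσ_z = 3P/(2πz²) · [1 + (r/z)²]^(−5/2)
r/z = 0/4.5 = 0; [1+(r/z)²]^(−5/2) = 1.
Δσ_z = 3×324/(2π×4.5²) × 1 = 7.6394 × 1 = 7.639 kPa

Δσ_z ≈ 7.64 kPa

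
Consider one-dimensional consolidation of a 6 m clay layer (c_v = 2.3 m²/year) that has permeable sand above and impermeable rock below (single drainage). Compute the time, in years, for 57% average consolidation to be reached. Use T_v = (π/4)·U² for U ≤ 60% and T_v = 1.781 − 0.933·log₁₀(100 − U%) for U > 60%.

Drainage path length: H_d = H = 6 m (single drainage).
U ≤ 60%: T_v = (π/4)·U² = (π/4)×0.57² = 0.25518.
t = T_v·H_d²/c_v = 0.25518×6²/2.3 = 3.994 years.

t ≈ 3.99 years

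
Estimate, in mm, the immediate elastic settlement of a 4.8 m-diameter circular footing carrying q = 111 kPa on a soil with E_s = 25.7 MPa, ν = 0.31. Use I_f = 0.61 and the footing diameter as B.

S_e ≈ 11.4 mm

Immediate (elastic) settlement: S_e = q·B·(1−ν²)/E_s · I_f.
E_s = 25.7 MPa = 25700 kPa.
S_e = 111 × 4.8 × (1 − 0.31²) / 25700 × 0.61
    = 111 × 4.8 × 0.9039 / 25700 × 0.61
    = 0.01143 m = 11.43 mm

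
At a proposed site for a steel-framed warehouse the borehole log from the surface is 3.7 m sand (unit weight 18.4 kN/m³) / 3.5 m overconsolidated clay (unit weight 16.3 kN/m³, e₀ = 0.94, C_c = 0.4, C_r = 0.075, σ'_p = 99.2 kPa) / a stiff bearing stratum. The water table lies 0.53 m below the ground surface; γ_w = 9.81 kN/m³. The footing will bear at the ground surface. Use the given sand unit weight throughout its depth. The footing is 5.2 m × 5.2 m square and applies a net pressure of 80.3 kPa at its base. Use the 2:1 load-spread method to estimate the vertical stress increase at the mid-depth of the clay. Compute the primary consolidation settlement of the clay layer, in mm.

Mid-depth of clay below the ground surface: z = 3.7 + 3.5/2 = 5.45 m.
Total vertical stress at mid-clay: σ_v = 18.4×3.7 + 16.3×1.75 = 96.605 kPa.
Pore pressure: u = 9.81×(5.45 − 0.53) = 48.265 kPa.
Initial effective stress: σ'_0 = σ_v − u = 96.605 − 48.265 = 48.34 kPa.
Stress increase at mid-clay by the 2:1 spreading method:
Δσ = qBL/((B+z)(L+z)) = 80.3×5.2×5.2/((5.2+5.45)(5.2+5.45)) = 19.144 kPa
Final effective stress: σ'_f = 48.34 + 19.144 = 67.484 kPa.
σ'_f = 67.484 ≤ σ'_p = 99.2 kPa, so the clay remains overconsolidated and only the recompression index applies:
S_c = C_r·H/(1+e₀)·log₁₀(σ'_f/σ'_0) = 0.075×3.5/1.94×log₁₀(67.484/48.34)
    = 0.13531 × 0.14489 = 0.0196 m

S_c ≈ 19.6 mm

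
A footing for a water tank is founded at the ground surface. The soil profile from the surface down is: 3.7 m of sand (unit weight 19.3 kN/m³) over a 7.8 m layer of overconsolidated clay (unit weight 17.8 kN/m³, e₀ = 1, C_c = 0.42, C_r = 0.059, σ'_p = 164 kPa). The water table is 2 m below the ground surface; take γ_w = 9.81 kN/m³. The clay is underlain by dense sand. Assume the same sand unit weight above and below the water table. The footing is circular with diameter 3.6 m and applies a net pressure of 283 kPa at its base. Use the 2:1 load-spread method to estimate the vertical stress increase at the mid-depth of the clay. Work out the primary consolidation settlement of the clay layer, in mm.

S_c ≈ 29.3 mm

Mid-depth of clay below the ground surface: z = 3.7 + 7.8/2 = 7.6 m.
Total vertical stress at mid-clay: σ_v = 19.3×3.7 + 17.8×3.9 = 140.83 kPa.
Pore pressure: u = 9.81×(7.6 − 2) = 54.936 kPa.
Initial effective stress: σ'_0 = σ_v − u = 140.83 − 54.936 = 85.894 kPa.
Stress increase at mid-clay by the 2:1 spreading method:
Δσ ≈ qD²/(D+z)² = 283×3.6²/(3.6+7.6)² = 29.239 kPa
Final effective stress: σ'_f = 85.894 + 29.239 = 115.13 kPa.
σ'_f = 115.13 ≤ σ'_p = 164 kPa, so the clay remains overconsolidated and only the recompression index applies:
S_c = C_r·H/(1+e₀)·log₁₀(σ'_f/σ'_0) = 0.059×7.8/2×log₁₀(115.13/85.894)
    = 0.2301 × 0.12723 = 0.02928 m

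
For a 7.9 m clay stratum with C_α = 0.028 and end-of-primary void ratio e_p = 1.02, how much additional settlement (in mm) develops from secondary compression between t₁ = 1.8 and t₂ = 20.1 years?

Secondary compression: S_s = C_α·H/(1+e_p)·log₁₀(t₂/t₁)
S_s = 0.028×7.9/(1+1.02)×log₁₀(20.1/1.8)
    = 0.1095 × 1.048 = 0.1148 m

S_s ≈ 115 mm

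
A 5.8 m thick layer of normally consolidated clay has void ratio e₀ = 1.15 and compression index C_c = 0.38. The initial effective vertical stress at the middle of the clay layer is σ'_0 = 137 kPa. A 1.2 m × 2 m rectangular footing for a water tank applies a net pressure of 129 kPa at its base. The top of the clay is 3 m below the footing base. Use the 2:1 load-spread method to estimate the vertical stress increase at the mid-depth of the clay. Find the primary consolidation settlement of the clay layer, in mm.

Mid-depth of clay below the footing base: z = 3 + 5.8/2 = 5.9 m.
Stress increase at mid-clay by the 2:1 spreading method:
Δσ = qBL/((B+z)(L+z)) = 129×1.2×2/((1.2+5.9)(2+5.9)) = 5.5197 kPa
Final effective stress: σ'_f = σ'_0 + Δσ = 137 + 5.5197 = 142.52 kPa.
Normally consolidated clay, so the full stress increment lies on the virgin compression line:
S_c = C_c·H/(1+e₀)·log₁₀(σ'_f/σ'_0) = 0.38×5.8/(1+1.15)×log₁₀(142.52/137)
    = 1.0251 × 0.017155 = 0.01759 m

S_c ≈ 17.6 mm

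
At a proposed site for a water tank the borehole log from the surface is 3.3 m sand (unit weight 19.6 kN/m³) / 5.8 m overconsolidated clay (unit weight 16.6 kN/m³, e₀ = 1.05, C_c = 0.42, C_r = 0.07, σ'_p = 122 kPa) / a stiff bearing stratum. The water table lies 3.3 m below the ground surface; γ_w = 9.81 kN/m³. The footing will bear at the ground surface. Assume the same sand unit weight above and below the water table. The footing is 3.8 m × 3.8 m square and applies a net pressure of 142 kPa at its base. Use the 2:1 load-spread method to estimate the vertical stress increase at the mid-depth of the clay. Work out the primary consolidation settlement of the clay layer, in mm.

Mid-depth of clay below the ground surface: z = 3.3 + 5.8/2 = 6.2 m.
Total vertical stress at mid-clay: σ_v = 19.6×3.3 + 16.6×2.9 = 112.82 kPa.
Pore pressure: u = 9.81×(6.2 − 3.3) = 28.449 kPa.
Initial effective stress: σ'_0 = σ_v − u = 112.82 − 28.449 = 84.371 kPa.
Stress increase at mid-clay by the 2:1 spreading method:
Δσ = qBL/((B+z)(L+z)) = 142×3.8×3.8/((3.8+6.2)(3.8+6.2)) = 20.505 kPa
Final effective stress: σ'_f = 84.371 + 20.505 = 104.88 kPa.
σ'_f = 104.88 ≤ σ'_p = 122 kPa, so the clay remains overconsolidated and only the recompression index applies:
S_c = C_r·H/(1+e₀)·log₁₀(σ'_f/σ'_0) = 0.07×5.8/2.05×log₁₀(104.88/84.371)
    = 0.19805 × 0.094499 = 0.01872 m

S_c ≈ 18.7 mm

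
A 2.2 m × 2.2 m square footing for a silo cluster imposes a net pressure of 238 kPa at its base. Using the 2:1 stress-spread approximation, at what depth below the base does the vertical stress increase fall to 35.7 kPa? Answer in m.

z ≈ 3.48 m

2:1 spreading — at depth z the loaded area has grown by z in each plan dimension:
qB²/(B+z)² = Δσ_z ⇒ z = B(√(q/Δσ_z) − 1) = 2.2×(√(238/35.7) − 1) = 3.48 m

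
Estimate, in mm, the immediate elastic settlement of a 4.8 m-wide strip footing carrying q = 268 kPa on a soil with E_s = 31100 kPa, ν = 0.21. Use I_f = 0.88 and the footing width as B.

S_e ≈ 34.8 mm

Immediate (elastic) settlement: S_e = q·B·(1−ν²)/E_s · I_f.
S_e = 268 × 4.8 × (1 − 0.21²) / 31100 × 0.88
    = 268 × 4.8 × 0.9559 / 31100 × 0.88
    = 0.03479 m = 34.79 mm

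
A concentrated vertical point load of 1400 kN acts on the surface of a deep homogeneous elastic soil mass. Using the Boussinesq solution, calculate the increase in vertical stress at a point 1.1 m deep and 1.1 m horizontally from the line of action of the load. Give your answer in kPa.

Δσ_z ≈ 97.7 kPa

Boussinesq vertical stress below a point load on an elastic half-space:
Δσ_z = 3P/(2πz²) · [1 + (r/z)²]^(−5/2)
r/z = 1.1/1.1 = 1; [1+(r/z)²]^(−5/2) = 0.17678.
Δσ_z = 3×1400/(2π×1.1²) × 0.17678 = 552.44 × 0.17678 = 97.66 kPa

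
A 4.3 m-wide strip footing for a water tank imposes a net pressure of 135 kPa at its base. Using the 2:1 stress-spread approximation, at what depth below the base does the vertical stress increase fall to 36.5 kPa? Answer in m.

z ≈ 11.6 m

2:1 spreading — at depth z the loaded area has grown by z in each plan dimension:
qB/(B+z) = Δσ_z ⇒ z = qB/Δσ_z − B = 135×4.3/36.5 − 4.3 = 11.6 m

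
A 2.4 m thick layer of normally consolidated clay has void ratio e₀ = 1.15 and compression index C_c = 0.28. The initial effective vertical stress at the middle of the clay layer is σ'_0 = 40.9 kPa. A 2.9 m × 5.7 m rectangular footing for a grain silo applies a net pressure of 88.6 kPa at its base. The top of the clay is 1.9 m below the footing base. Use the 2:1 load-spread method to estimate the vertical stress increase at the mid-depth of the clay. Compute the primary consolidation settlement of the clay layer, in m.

S_c ≈ 0.0703 m

Mid-depth of clay below the footing base: z = 1.9 + 2.4/2 = 3.1 m.
Stress increase at mid-clay by the 2:1 spreading method:
Δσ = qBL/((B+z)(L+z)) = 88.6×2.9×5.7/((2.9+3.1)(5.7+3.1)) = 27.738 kPa
Final effective stress: σ'_f = σ'_0 + Δσ = 40.9 + 27.738 = 68.638 kPa.
Normally consolidated clay, so the full stress increment lies on the virgin compression line:
S_c = C_c·H/(1+e₀)·log₁₀(σ'_f/σ'_0) = 0.28×2.4/(1+1.15)×log₁₀(68.638/40.9)
    = 0.31256 × 0.22484 = 0.07028 m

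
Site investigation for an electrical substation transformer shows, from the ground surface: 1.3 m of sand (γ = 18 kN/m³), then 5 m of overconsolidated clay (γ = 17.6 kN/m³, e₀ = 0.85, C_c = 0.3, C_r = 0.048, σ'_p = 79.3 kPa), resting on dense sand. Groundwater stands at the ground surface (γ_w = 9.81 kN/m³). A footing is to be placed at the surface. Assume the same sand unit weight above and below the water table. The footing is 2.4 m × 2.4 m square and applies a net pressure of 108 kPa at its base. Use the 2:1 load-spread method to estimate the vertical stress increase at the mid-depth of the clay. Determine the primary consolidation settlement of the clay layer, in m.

Mid-depth of clay below the ground surface: z = 1.3 + 5/2 = 3.8 m.
Total vertical stress at mid-clay: σ_v = 18×1.3 + 17.6×2.5 = 67.4 kPa.
Pore pressure: u = 9.81×(3.8 − 0) = 37.278 kPa.
Initial effective stress: σ'_0 = σ_v − u = 67.4 − 37.278 = 30.122 kPa.
Stress increase at mid-clay by the 2:1 spreading method:
Δσ = qBL/((B+z)(L+z)) = 108×2.4×2.4/((2.4+3.8)(2.4+3.8)) = 16.183 kPa
Final effective stress: σ'_f = 30.122 + 16.183 = 46.305 kPa.
σ'_f = 46.305 ≤ σ'_p = 79.3 kPa, so the clay remains overconsolidated and only the recompression index applies:
S_c = C_r·H/(1+e₀)·log₁₀(σ'_f/σ'_0) = 0.048×5/1.85×log₁₀(46.305/30.122)
    = 0.12973 × 0.18674 = 0.02423 m

S_c ≈ 0.0242 m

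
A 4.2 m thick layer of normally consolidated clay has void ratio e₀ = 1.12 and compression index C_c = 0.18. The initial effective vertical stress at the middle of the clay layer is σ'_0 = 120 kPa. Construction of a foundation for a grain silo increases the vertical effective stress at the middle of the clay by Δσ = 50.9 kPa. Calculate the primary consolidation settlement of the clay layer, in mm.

S_c ≈ 54.8 mm

Final effective stress: σ'_f = σ'_0 + Δσ = 120 + 50.9 = 170.9 kPa.
Normally consolidated clay, so the full stress increment lies on the virgin compression line:
S_c = C_c·H/(1+e₀)·log₁₀(σ'_f/σ'_0) = 0.18×4.2/(1+1.12)×log₁₀(170.9/120)
    = 0.3566 × 0.15356 = 0.05476 m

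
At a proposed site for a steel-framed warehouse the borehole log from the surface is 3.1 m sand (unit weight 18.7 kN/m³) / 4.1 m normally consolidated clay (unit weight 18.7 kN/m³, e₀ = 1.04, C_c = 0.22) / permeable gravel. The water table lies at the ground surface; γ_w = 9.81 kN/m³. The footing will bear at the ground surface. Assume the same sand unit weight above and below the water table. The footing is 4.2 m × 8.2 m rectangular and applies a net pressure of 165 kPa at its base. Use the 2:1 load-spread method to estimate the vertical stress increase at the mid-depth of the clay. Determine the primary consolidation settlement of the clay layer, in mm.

Mid-depth of clay below the ground surface: z = 3.1 + 4.1/2 = 5.15 m.
Total vertical stress at mid-clay: σ_v = 18.7×3.1 + 18.7×2.05 = 96.305 kPa.
Pore pressure: u = 9.81×(5.15 − 0) = 50.522 kPa.
Initial effective stress: σ'_0 = σ_v − u = 96.305 − 50.522 = 45.783 kPa.
Stress increase at mid-clay by the 2:1 spreading method:
Δσ = qBL/((B+z)(L+z)) = 165×4.2×8.2/((4.2+5.15)(8.2+5.15)) = 45.525 kPa
Final effective stress: σ'_f = σ'_0 + Δσ = 45.783 + 45.525 = 91.308 kPa.
Normally consolidated clay, so the full stress increment lies on the virgin compression line:
S_c = C_c·H/(1+e₀)·log₁₀(σ'_f/σ'_0) = 0.22×4.1/(1+1.04)×log₁₀(91.308/45.783)
    = 0.44216 × 0.2998 = 0.1326 m

S_c ≈ 133 mm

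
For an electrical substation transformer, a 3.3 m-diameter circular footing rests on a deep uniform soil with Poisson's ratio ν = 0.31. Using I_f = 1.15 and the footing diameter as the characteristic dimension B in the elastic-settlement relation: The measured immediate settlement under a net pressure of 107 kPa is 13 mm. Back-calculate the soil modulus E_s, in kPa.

S_e = q·B·(1−ν²)/E_s · I_f  ⇒  E_s = q·B·(1−ν²)·I_f / S_e.
E_s = 107 × 3.3 × 0.9039 × 1.15 / 0.013 = 28230 kPa

E_s ≈ 28200 kPa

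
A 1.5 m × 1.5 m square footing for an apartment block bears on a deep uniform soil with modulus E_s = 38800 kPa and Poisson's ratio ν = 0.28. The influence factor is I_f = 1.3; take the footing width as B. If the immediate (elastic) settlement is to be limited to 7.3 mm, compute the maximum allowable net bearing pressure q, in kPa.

q ≈ 158 kPa

S_e = q·B·(1−ν²)/E_s · I_f  ⇒  q = S_e·E_s / (B·(1−ν²)·I_f).
q = 0.0073 × 38800 / (1.5 × 0.9216 × 1.3) = 157.6 kPa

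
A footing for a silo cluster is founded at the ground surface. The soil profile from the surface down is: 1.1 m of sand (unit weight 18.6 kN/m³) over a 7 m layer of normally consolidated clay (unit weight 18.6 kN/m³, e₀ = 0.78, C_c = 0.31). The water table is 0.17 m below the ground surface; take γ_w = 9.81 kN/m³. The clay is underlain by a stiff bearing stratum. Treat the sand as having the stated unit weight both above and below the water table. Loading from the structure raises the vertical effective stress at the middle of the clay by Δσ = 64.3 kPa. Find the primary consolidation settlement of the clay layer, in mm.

S_c ≈ 491 mm

Mid-depth of clay below the ground surface: z = 1.1 + 7/2 = 4.6 m.
Total vertical stress at mid-clay: σ_v = 18.6×1.1 + 18.6×3.5 = 85.56 kPa.
Pore pressure: u = 9.81×(4.6 − 0.17) = 43.458 kPa.
Initial effective stress: σ'_0 = σ_v − u = 85.56 − 43.458 = 42.102 kPa.
Final effective stress: σ'_f = σ'_0 + Δσ = 42.102 + 64.3 = 106.4 kPa.
Normally consolidated clay, so the full stress increment lies on the virgin compression line:
S_c = C_c·H/(1+e₀)·log₁₀(σ'_f/σ'_0) = 0.31×7/(1+0.78)×log₁₀(106.4/42.102)
    = 1.2191 × 0.40264 = 0.4909 m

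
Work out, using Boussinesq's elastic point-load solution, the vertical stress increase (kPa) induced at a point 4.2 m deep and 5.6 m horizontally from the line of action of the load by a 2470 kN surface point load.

Δσ_z ≈ 5.2 kPa

Boussinesq vertical stress below a point load on an elastic half-space:
Δσ_z = 3P/(2πz²) · [1 + (r/z)²]^(−5/2)
r/z = 5.6/4.2 = 1.3333; [1+(r/z)²]^(−5/2) = 0.07776.
Δσ_z = 3×2470/(2π×4.2²) × 0.07776 = 66.856 × 0.07776 = 5.199 kPa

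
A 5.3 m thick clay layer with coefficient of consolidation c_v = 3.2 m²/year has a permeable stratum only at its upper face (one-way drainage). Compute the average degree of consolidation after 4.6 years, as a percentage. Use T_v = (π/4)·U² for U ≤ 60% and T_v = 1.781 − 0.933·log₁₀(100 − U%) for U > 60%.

Drainage path length: H_d = H = 5.3 m (single drainage).
T_v = c_v·t/H_d² = 3.2×4.6/5.3² = 0.52403.
T_v = 0.52403 corresponds to the U > 60% branch:
U = 1 − 10^((1.781 − T_v)/0.933)/100 = 0.7775

U ≈ 77.8 %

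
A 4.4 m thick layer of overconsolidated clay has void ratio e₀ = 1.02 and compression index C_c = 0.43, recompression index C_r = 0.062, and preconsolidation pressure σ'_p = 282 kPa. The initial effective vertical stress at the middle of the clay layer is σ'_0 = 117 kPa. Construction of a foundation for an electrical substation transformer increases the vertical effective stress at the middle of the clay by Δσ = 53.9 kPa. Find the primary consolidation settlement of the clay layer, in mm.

S_c ≈ 22.2 mm

Final effective stress: σ'_f = 117 + 53.9 = 170.9 kPa.
σ'_f = 170.9 ≤ σ'_p = 282 kPa, so the clay remains overconsolidated and only the recompression index applies:
S_c = C_r·H/(1+e₀)·log₁₀(σ'_f/σ'_0) = 0.062×4.4/2.02×log₁₀(170.9/117)
    = 0.13505 × 0.16456 = 0.02222 m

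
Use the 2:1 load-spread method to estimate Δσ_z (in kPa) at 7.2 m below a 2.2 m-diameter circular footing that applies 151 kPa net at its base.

Δσ_z ≈ 8.27 kPa

By the 2:1 method the load spreads at 1 horizontal : 2 vertical, so at depth z the loaded area has grown by z in each plan dimension:
Δσ ≈ qD²/(D+z)² = 151×2.2²/(2.2+7.2)² = 8.2712 kPa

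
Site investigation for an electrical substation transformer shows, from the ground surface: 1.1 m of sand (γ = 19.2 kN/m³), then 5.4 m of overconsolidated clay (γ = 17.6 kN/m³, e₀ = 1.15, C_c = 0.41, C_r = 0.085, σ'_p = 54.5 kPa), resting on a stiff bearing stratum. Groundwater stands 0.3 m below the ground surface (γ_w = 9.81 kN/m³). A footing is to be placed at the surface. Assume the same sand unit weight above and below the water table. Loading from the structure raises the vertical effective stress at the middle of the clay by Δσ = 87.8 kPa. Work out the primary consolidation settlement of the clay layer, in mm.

Mid-depth of clay below the ground surface: z = 1.1 + 5.4/2 = 3.8 m.
Total vertical stress at mid-clay: σ_v = 19.2×1.1 + 17.6×2.7 = 68.64 kPa.
Pore pressure: u = 9.81×(3.8 − 0.3) = 34.335 kPa.
Initial effective stress: σ'_0 = σ_v − u = 68.64 − 34.335 = 34.305 kPa.
Final effective stress: σ'_f = 34.305 + 87.8 = 122.1 kPa.
σ'_f = 122.1 > σ'_p = 54.5 kPa, so the stress path crosses the preconsolidation pressure — recompression up to σ'_p, then virgin compression beyond:
S_c = H/(1+e₀)·[C_r·log₁₀(σ'_p/σ'_0) + C_c·log₁₀(σ'_f/σ'_p)]
    = 5.4/2.15 × [0.085×log₁₀(54.5/34.305) + 0.41×log₁₀(122.1/54.5)]
    = 2.5116 × [0.017088 + 0.14363] = 0.4037 m

S_c ≈ 404 mm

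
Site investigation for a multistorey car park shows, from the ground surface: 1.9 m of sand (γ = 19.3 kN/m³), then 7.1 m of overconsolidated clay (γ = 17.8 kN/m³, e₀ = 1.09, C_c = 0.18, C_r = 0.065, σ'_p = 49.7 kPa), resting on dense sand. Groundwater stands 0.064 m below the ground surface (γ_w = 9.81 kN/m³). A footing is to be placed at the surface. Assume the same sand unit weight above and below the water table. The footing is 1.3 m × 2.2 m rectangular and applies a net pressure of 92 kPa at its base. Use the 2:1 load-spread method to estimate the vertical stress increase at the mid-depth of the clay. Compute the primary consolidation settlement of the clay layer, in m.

Mid-depth of clay below the ground surface: z = 1.9 + 7.1/2 = 5.45 m.
Total vertical stress at mid-clay: σ_v = 19.3×1.9 + 17.8×3.55 = 99.86 kPa.
Pore pressure: u = 9.81×(5.45 − 0.064) = 52.837 kPa.
Initial effective stress: σ'_0 = σ_v − u = 99.86 − 52.837 = 47.023 kPa.
Stress increase at mid-clay by the 2:1 spreading method:
Δσ = qBL/((B+z)(L+z)) = 92×1.3×2.2/((1.3+5.45)(2.2+5.45)) = 5.0955 kPa
Final effective stress: σ'_f = 47.023 + 5.0955 = 52.119 kPa.
σ'_f = 52.119 > σ'_p = 49.7 kPa, so the stress path crosses the preconsolidation pressure — recompression up to σ'_p, then virgin compression beyond:
S_c = H/(1+e₀)·[C_r·log₁₀(σ'_p/σ'_0) + C_c·log₁₀(σ'_f/σ'_p)]
    = 7.1/2.09 × [0.065×log₁₀(49.7/47.023) + 0.18×log₁₀(52.119/49.7)]
    = 3.3971 × [0.001563 + 0.0037151] = 0.01793 m

S_c ≈ 0.0179 m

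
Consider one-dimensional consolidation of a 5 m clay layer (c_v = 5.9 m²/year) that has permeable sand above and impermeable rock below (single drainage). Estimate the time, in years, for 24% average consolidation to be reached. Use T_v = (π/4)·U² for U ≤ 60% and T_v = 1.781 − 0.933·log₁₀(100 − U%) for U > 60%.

Drainage path length: H_d = H = 5 m (single drainage).
U ≤ 60%: T_v = (π/4)·U² = (π/4)×0.24² = 0.045239.
t = T_v·H_d²/c_v = 0.045239×5²/5.9 = 0.1917 years.

t ≈ 0.192 years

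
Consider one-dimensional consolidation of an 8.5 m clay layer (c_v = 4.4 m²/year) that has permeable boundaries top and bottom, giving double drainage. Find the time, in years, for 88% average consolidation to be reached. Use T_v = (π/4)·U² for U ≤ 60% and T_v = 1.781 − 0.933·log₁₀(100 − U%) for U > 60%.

Drainage path length: H_d = H/2 = 4.25 m (double drainage).
U > 60%: T_v = 1.781 − 0.933·log₁₀(100 − 88) = 0.77412.
t = T_v·H_d²/c_v = 0.77412×4.25²/4.4 = 3.178 years.

t ≈ 3.18 years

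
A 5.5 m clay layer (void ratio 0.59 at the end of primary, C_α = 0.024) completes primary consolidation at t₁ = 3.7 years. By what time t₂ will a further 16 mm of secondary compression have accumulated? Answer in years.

t₂ ≈ 5.77 years

S_s = C_α·H/(1+e_p)·log₁₀(t₂/t₁) ⇒ log₁₀(t₂/t₁) = S_s·(1+e_p)/(C_α·H).
log₁₀(t₂/t₁) = 0.016 × (1+0.59) / (0.024×5.5) = 0.1927
t₂ = t₁ × 10^0.1927 = 3.7 × 1.559 = 5.767 years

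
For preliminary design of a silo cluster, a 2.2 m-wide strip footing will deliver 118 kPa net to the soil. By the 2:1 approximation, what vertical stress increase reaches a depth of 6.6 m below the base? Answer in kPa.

By the 2:1 method the load spreads at 1 horizontal : 2 vertical, so at depth z the loaded area has grown by z in each plan dimension:
Δσ = qB/(B+z) = 118×2.2/(2.2+6.6) = 29.5 kPa

Δσ_z ≈ 29.5 kPa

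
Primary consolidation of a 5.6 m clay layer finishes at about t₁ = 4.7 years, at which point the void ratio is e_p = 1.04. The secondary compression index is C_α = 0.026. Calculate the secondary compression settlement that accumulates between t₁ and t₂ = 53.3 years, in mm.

Secondary compression: S_s = C_α·H/(1+e_p)·log₁₀(t₂/t₁)
S_s = 0.026×5.6/(1+1.04)×log₁₀(53.3/4.7)
    = 0.07137 × 1.055 = 0.07527 m

S_s ≈ 75.3 mm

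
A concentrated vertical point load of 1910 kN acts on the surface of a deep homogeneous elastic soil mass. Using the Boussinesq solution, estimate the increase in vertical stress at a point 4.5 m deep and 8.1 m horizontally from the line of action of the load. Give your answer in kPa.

Boussinesq vertical stress below a point load on an elastic half-space:
Δσ_z = 3P/(2πz²) · [1 + (r/z)²]^(−5/2)
r/z = 8.1/4.5 = 1.8; [1+(r/z)²]^(−5/2) = 0.027014.
Δσ_z = 3×1910/(2π×4.5²) × 0.027014 = 45.035 × 0.027014 = 1.217 kPa

Δσ_z ≈ 1.22 kPa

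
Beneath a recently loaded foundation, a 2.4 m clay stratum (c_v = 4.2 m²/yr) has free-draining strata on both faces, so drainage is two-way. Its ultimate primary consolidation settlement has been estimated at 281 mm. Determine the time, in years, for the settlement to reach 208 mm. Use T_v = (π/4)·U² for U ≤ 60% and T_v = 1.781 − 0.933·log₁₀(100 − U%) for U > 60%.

t ≈ 0.158 years

Drainage path length: H_d = H/2 = 1.2 m (double drainage).
U = S(t)/S_ult = 208/281 = 0.7402.
U > 60%: T_v = 1.781 − 0.933·log₁₀(100 − 74.021) = 0.46116.
t = T_v·H_d²/c_v = 0.46116×1.2²/4.2 = 0.1581 years.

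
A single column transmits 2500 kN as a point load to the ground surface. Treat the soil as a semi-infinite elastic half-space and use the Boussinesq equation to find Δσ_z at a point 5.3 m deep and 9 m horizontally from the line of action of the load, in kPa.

Boussinesq vertical stress below a point load on an elastic half-space:
Δσ_z = 3P/(2πz²) · [1 + (r/z)²]^(−5/2)
r/z = 9/5.3 = 1.6981; [1+(r/z)²]^(−5/2) = 0.033645.
Δσ_z = 3×2500/(2π×5.3²) × 0.033645 = 42.494 × 0.033645 = 1.43 kPa

Δσ_z ≈ 1.43 kPa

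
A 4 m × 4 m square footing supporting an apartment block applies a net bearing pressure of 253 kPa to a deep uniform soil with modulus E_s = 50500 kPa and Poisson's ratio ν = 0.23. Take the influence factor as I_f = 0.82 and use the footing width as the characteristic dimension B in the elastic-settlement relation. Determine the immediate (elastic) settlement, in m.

Immediate (elastic) settlement: S_e = q·B·(1−ν²)/E_s · I_f.
S_e = 253 × 4 × (1 − 0.23²) / 50500 × 0.82
    = 253 × 4 × 0.9471 / 50500 × 0.82
    = 0.01556 m

S_e ≈ 0.0156 m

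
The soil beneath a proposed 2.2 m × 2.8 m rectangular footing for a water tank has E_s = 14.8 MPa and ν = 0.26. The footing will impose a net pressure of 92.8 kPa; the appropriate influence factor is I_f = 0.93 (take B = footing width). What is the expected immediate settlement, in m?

Immediate (elastic) settlement: S_e = q·B·(1−ν²)/E_s · I_f.
E_s = 14.8 MPa = 14800 kPa.
S_e = 92.8 × 2.2 × (1 − 0.26²) / 14800 × 0.93
    = 92.8 × 2.2 × 0.9324 / 14800 × 0.93
    = 0.01196 m

S_e ≈ 0.012 m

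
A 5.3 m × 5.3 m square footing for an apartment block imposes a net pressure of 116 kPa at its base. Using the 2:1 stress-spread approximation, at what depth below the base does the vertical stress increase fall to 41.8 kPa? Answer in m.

2:1 spreading — at depth z the loaded area has grown by z in each plan dimension:
qB²/(B+z)² = Δσ_z ⇒ z = B(√(q/Δσ_z) − 1) = 5.3×(√(116/41.8) − 1) = 3.529 m

z ≈ 3.53 m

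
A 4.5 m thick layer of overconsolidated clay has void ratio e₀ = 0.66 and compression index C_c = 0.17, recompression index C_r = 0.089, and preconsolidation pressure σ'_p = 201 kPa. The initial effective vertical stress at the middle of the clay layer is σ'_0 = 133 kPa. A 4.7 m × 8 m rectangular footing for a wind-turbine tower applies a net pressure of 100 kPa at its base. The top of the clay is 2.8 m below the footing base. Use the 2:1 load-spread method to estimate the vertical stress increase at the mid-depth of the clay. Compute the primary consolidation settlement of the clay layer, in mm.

S_c ≈ 21 mm

Mid-depth of clay below the footing base: z = 2.8 + 4.5/2 = 5.05 m.
Stress increase at mid-clay by the 2:1 spreading method:
Δσ = qBL/((B+z)(L+z)) = 100×4.7×8/((4.7+5.05)(8+5.05)) = 29.551 kPa
Final effective stress: σ'_f = 133 + 29.551 = 162.55 kPa.
σ'_f = 162.55 ≤ σ'_p = 201 kPa, so the clay remains overconsolidated and only the recompression index applies:
S_c = C_r·H/(1+e₀)·log₁₀(σ'_f/σ'_0) = 0.089×4.5/1.66×log₁₀(162.55/133)
    = 0.24126 × 0.087135 = 0.02102 m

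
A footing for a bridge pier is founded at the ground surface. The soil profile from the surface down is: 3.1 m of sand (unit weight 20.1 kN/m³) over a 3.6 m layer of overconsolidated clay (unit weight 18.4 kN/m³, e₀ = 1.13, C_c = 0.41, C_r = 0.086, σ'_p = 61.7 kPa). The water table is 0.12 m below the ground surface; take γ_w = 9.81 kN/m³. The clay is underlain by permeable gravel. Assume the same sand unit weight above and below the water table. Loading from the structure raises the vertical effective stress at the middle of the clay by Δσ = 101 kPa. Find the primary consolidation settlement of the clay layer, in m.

Mid-depth of clay below the ground surface: z = 3.1 + 3.6/2 = 4.9 m.
Total vertical stress at mid-clay: σ_v = 20.1×3.1 + 18.4×1.8 = 95.43 kPa.
Pore pressure: u = 9.81×(4.9 − 0.12) = 46.892 kPa.
Initial effective stress: σ'_0 = σ_v − u = 95.43 − 46.892 = 48.538 kPa.
Final effective stress: σ'_f = 48.538 + 101 = 149.54 kPa.
σ'_f = 149.54 > σ'_p = 61.7 kPa, so the stress path crosses the preconsolidation pressure — recompression up to σ'_p, then virgin compression beyond:
S_c = H/(1+e₀)·[C_r·log₁₀(σ'_p/σ'_0) + C_c·log₁₀(σ'_f/σ'_p)]
    = 3.6/2.13 × [0.086×log₁₀(61.7/48.538) + 0.41×log₁₀(149.54/61.7)]
    = 1.6901 × [0.0089615 + 0.15763] = 0.2816 m

S_c ≈ 0.282 m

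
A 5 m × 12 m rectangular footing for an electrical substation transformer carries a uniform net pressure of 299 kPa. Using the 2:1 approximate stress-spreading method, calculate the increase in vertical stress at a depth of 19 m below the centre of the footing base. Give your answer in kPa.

By the 2:1 method the load spreads at 1 horizontal : 2 vertical, so at depth z the loaded area has grown by z in each plan dimension:
Δσ = qBL/((B+z)(L+z)) = 299×5×12/((5+19)(12+19)) = 24.113 kPa

Δσ_z ≈ 24.1 kPa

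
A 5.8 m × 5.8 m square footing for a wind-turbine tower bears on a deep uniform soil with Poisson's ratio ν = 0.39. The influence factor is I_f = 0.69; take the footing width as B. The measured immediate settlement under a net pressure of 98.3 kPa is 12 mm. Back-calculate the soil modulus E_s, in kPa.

S_e = q·B·(1−ν²)/E_s · I_f  ⇒  E_s = q·B·(1−ν²)·I_f / S_e.
E_s = 98.3 × 5.8 × 0.8479 × 0.69 / 0.012 = 27800 kPa

E_s ≈ 27800 kPa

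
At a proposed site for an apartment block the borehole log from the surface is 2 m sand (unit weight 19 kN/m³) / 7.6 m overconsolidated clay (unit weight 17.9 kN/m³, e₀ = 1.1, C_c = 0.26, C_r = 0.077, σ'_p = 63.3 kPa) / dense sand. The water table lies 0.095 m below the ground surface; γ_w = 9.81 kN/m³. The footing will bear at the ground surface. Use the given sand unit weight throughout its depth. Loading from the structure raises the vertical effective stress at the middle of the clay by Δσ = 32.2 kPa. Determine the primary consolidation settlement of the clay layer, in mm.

S_c ≈ 135 mm

Mid-depth of clay below the ground surface: z = 2 + 7.6/2 = 5.8 m.
Total vertical stress at mid-clay: σ_v = 19×2 + 17.9×3.8 = 106.02 kPa.
Pore pressure: u = 9.81×(5.8 − 0.095) = 55.966 kPa.
Initial effective stress: σ'_0 = σ_v − u = 106.02 − 55.966 = 50.054 kPa.
Final effective stress: σ'_f = 50.054 + 32.2 = 82.254 kPa.
σ'_f = 82.254 > σ'_p = 63.3 kPa, so the stress path crosses the preconsolidation pressure — recompression up to σ'_p, then virgin compression beyond:
S_c = H/(1+e₀)·[C_r·log₁₀(σ'_p/σ'_0) + C_c·log₁₀(σ'_f/σ'_p)]
    = 7.6/2.1 × [0.077×log₁₀(63.3/50.054) + 0.26×log₁₀(82.254/63.3)]
    = 3.619 × [0.0078513 + 0.029576] = 0.1354 m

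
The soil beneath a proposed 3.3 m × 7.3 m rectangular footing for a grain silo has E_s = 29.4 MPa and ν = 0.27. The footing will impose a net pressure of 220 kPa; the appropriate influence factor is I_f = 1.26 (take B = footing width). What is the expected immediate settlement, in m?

S_e ≈ 0.0288 m

Immediate (elastic) settlement: S_e = q·B·(1−ν²)/E_s · I_f.
E_s = 29.4 MPa = 29400 kPa.
S_e = 220 × 3.3 × (1 − 0.27²) / 29400 × 1.26
    = 220 × 3.3 × 0.9271 / 29400 × 1.26
    = 0.02885 m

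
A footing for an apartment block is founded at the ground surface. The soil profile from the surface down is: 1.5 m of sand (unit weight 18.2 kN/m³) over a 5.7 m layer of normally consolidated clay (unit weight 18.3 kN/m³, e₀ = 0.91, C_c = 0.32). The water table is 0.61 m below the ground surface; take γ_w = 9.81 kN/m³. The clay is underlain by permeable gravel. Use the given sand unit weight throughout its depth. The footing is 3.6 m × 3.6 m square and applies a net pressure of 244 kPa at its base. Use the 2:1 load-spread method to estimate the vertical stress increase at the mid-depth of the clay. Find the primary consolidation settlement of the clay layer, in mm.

S_c ≈ 321 mm

Mid-depth of clay below the ground surface: z = 1.5 + 5.7/2 = 4.35 m.
Total vertical stress at mid-clay: σ_v = 18.2×1.5 + 18.3×2.85 = 79.455 kPa.
Pore pressure: u = 9.81×(4.35 − 0.61) = 36.689 kPa.
Initial effective stress: σ'_0 = σ_v − u = 79.455 − 36.689 = 42.766 kPa.
Stress increase at mid-clay by the 2:1 spreading method:
Δσ = qBL/((B+z)(L+z)) = 244×3.6×3.6/((3.6+4.35)(3.6+4.35)) = 50.033 kPa
Final effective stress: σ'_f = σ'_0 + Δσ = 42.766 + 50.033 = 92.799 kPa.
Normally consolidated clay, so the full stress increment lies on the virgin compression line:
S_c = C_c·H/(1+e₀)·log₁₀(σ'_f/σ'_0) = 0.32×5.7/(1+0.91)×log₁₀(92.799/42.766)
    = 0.95497 × 0.33644 = 0.3213 m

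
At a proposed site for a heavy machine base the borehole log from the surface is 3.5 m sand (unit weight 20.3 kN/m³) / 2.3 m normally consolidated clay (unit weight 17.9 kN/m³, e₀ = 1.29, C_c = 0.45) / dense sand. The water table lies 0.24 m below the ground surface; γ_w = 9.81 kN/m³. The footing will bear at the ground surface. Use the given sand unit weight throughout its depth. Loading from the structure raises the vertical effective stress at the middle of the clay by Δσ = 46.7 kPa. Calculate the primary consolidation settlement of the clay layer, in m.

S_c ≈ 0.133 m

Mid-depth of clay below the ground surface: z = 3.5 + 2.3/2 = 4.65 m.
Total vertical stress at mid-clay: σ_v = 20.3×3.5 + 17.9×1.15 = 91.635 kPa.
Pore pressure: u = 9.81×(4.65 − 0.24) = 43.262 kPa.
Initial effective stress: σ'_0 = σ_v − u = 91.635 − 43.262 = 48.373 kPa.
Final effective stress: σ'_f = σ'_0 + Δσ = 48.373 + 46.7 = 95.073 kPa.
Normally consolidated clay, so the full stress increment lies on the virgin compression line:
S_c = C_c·H/(1+e₀)·log₁₀(σ'_f/σ'_0) = 0.45×2.3/(1+1.29)×log₁₀(95.073/48.373)
    = 0.45197 × 0.29345 = 0.1326 m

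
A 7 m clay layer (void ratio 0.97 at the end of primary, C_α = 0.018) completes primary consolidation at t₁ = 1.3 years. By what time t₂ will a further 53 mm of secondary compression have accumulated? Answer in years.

t₂ ≈ 8.76 years

S_s = C_α·H/(1+e_p)·log₁₀(t₂/t₁) ⇒ log₁₀(t₂/t₁) = S_s·(1+e_p)/(C_α·H).
log₁₀(t₂/t₁) = 0.053 × (1+0.97) / (0.018×7) = 0.8287
t₂ = t₁ × 10^0.8287 = 1.3 × 6.74 = 8.762 years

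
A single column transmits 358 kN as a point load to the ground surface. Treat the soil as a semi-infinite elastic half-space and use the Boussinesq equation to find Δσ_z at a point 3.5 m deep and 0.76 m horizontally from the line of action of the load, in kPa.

Boussinesq vertical stress below a point load on an elastic half-space:
Δσ_z = 3P/(2πz²) · [1 + (r/z)²]^(−5/2)
r/z = 0.76/3.5 = 0.21714; [1+(r/z)²]^(−5/2) = 0.8912.
Δσ_z = 3×358/(2π×3.5²) × 0.8912 = 13.954 × 0.8912 = 12.44 kPa

Δσ_z ≈ 12.4 kPa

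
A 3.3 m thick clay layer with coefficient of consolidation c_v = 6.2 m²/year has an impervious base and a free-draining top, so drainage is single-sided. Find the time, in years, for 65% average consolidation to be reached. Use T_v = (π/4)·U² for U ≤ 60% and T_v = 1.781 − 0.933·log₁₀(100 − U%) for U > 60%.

Drainage path length: H_d = H = 3.3 m (single drainage).
U > 60%: T_v = 1.781 − 0.933·log₁₀(100 − 65) = 0.34038.
t = T_v·H_d²/c_v = 0.34038×3.3²/6.2 = 0.5979 years.

t ≈ 0.598 years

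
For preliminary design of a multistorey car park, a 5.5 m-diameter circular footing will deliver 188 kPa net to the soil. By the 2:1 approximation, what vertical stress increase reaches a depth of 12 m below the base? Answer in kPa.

By the 2:1 method the load spreads at 1 horizontal : 2 vertical, so at depth z the loaded area has grown by z in each plan dimension:
Δσ ≈ qD²/(D+z)² = 188×5.5²/(5.5+12)² = 18.57 kPa

Δσ_z ≈ 18.6 kPa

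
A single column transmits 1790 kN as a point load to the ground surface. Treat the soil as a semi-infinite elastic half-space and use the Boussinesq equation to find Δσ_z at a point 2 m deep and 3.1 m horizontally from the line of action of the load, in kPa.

Δσ_z ≈ 10 kPa

Boussinesq vertical stress below a point load on an elastic half-space:
Δσ_z = 3P/(2πz²) · [1 + (r/z)²]^(−5/2)
r/z = 3.1/2 = 1.55; [1+(r/z)²]^(−5/2) = 0.046828.
Δσ_z = 3×1790/(2π×2²) × 0.046828 = 213.67 × 0.046828 = 10.01 kPa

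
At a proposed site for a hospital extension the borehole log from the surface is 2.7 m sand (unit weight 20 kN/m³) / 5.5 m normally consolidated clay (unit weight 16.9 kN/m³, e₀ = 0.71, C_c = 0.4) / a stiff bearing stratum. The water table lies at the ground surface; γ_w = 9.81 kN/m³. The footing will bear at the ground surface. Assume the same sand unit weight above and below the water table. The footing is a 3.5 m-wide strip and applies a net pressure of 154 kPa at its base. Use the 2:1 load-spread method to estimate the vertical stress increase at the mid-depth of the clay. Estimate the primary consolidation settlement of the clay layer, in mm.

Mid-depth of clay below the ground surface: z = 2.7 + 5.5/2 = 5.45 m.
Total vertical stress at mid-clay: σ_v = 20×2.7 + 16.9×2.75 = 100.47 kPa.
Pore pressure: u = 9.81×(5.45 − 0) = 53.465 kPa.
Initial effective stress: σ'_0 = σ_v − u = 100.47 − 53.465 = 47.005 kPa.
Stress increase at mid-clay by the 2:1 spreading method:
Δσ = qB/(B+z) = 154×3.5/(3.5+5.45) = 60.223 kPa
Final effective stress: σ'_f = σ'_0 + Δσ = 47.005 + 60.223 = 107.23 kPa.
Normally consolidated clay, so the full stress increment lies on the virgin compression line:
S_c = C_c·H/(1+e₀)·log₁₀(σ'_f/σ'_0) = 0.4×5.5/(1+0.71)×log₁₀(107.23/47.005)
    = 1.2865 × 0.35817 = 0.4608 m

S_c ≈ 461 mm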